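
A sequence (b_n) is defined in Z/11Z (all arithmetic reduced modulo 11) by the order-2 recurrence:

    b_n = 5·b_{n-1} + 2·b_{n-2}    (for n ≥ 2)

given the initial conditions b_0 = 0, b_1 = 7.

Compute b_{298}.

b_2 = 5·7 + 2·0 = 2
b_3 = 5·2 + 2·7 = 2
b_4 = 5·2 + 2·2 = 3
b_5 = 5·3 + 2·2 = 8
b_6 = 5·8 + 2·3 = 2
b_7 = 5·2 + 2·8 = 4
b_8 = 5·4 + 2·2 = 2
b_9 = 5·2 + 2·4 = 7
b_10 = 5·7 + 2·2 = 6
b_11 = 5·6 + 2·7 = 0
b_12 = 5·0 + 2·6 = 1
b_13 = 5·1 + 2·0 = 5
b_14 = 5·5 + 2·1 = 5
b_15 = 5·5 + 2·5 = 2
b_16 = 5·2 + 2·5 = 9
b_17 = 5·9 + 2·2 = 5
b_18 = 5·5 + 2·9 = 10
b_19 = 5·10 + 2·5 = 5
b_20 = 5·5 + 2·10 = 1
b_21 = 5·1 + 2·5 = 4
b_22 = 5·4 + 2·1 = 0
b_23 = 5·0 + 2·4 = 8
b_24 = 5·8 + 2·0 = 7
b_25 = 5·7 + 2·8 = 7
b_26 = 5·7 + 2·7 = 5
b_27 = 5·5 + 2·7 = 6
b_28 = 5·6 + 2·5 = 7
b_29 = 5·7 + 2·6 = 3
b_30 = 5·3 + 2·7 = 7
b_31 = 5·7 + 2·3 = 8
b_32 = 5·8 + 2·7 = 10
b_33 = 5·10 + 2·8 = 0
b_34 = 5·0 + 2·10 = 9
b_35 = 5·9 + 2·0 = 1
b_36 = 5·1 + 2·9 = 1
b_37 = 5·1 + 2·1 = 7
b_38 = 5·7 + 2·1 = 4
b_39 = 5·4 + 2·7 = 1
b_40 = 5·1 + 2·4 = 2
b_41 = 5·2 + 2·1 = 1
b_42 = 5·1 + 2·2 = 9
b_43 = 5·9 + 2·1 = 3
b_44 = 5·3 + 2·9 = 0
b_45 = 5·0 + 2·3 = 6
b_46 = 5·6 + 2·0 = 8
b_47 = 5·8 + 2·6 = 8
b_48 = 5·8 + 2·8 = 1
b_49 = 5·1 + 2·8 = 10
b_50 = 5·10 + 2·1 = 8
b_51 = 5·8 + 2·10 = 5
b_52 = 5·5 + 2·8 = 8
b_53 = 5·8 + 2·5 = 6
b_54 = 5·6 + 2·8 = 2
b_55 = 5·2 + 2·6 = 0
b_56 = 5·0 + 2·2 = 4
b_57 = 5·4 + 2·0 = 9
b_58 = 5·9 + 2·4 = 9
b_59 = 5·9 + 2·9 = 8
b_60 = 5·8 + 2·9 = 3
b_61 = 5·3 + 2·8 = 9
b_62 = 5·9 + 2·3 = 7
b_63 = 5·7 + 2·9 = 9
b_64 = 5·9 + 2·7 = 4
b_65 = 5·4 + 2·9 = 5
b_66 = 5·5 + 2·4 = 0
b_67 = 5·0 + 2·5 = 10
b_68 = 5·10 + 2·0 = 6
b_69 = 5·6 + 2·10 = 6
b_70 = 5·6 + 2·6 = 9
b_71 = 5·9 + 2·6 = 2
b_72 = 5·2 + 2·9 = 6
b_73 = 5·6 + 2·2 = 1
b_74 = 5·1 + 2·6 = 6
b_75 = 5·6 + 2·1 = 10
b_76 = 5·10 + 2·6 = 7
b_77 = 5·7 + 2·10 = 0
b_78 = 5·0 + 2·7 = 3
b_79 = 5·3 + 2·0 = 4
b_80 = 5·4 + 2·3 = 4
b_81 = 5·4 + 2·4 = 6
b_82 = 5·6 + 2·4 = 5
b_83 = 5·5 + 2·6 = 4
b_84 = 5·4 + 2·5 = 8
b_85 = 5·8 + 2·4 = 4
b_86 = 5·4 + 2·8 = 3
b_87 = 5·3 + 2·4 = 1
b_88 = 5·1 + 2·3 = 0
b_89 = 5·0 + 2·1 = 2
b_90 = 5·2 + 2·0 = 10
b_91 = 5·10 + 2·2 = 10
b_92 = 5·10 + 2·10 = 4
b_93 = 5·4 + 2·10 = 7
b_94 = 5·7 + 2·4 = 10
b_95 = 5·10 + 2·7 = 9
b_96 = 5·9 + 2·10 = 10
b_97 = 5·10 + 2·9 = 2
b_98 = 5·2 + 2·10 = 8
b_99 = 5·8 + 2·2 = 0
b_100 = 5·0 + 2·8 = 5
b_101 = 5·5 + 2·0 = 3
b_102 = 5·3 + 2·5 = 3
b_103 = 5·3 + 2·3 = 10
b_104 = 5·10 + 2·3 = 1
b_105 = 5·1 + 2·10 = 3
b_106 = 5·3 + 2·1 = 6
b_107 = 5·6 + 2·3 = 3
b_108 = 5·3 + 2·6 = 5
b_109 = 5·5 + 2·3 = 9
b_110 = 5·9 + 2·5 = 0
b_111 = 5·0 + 2·9 = 7
(b_110, b_111) = (0, 7) = (b_0, b_1), so the sequence has period 110.
298 ≡ 78 (mod 110), hence b_298 = b_78 = 3.

3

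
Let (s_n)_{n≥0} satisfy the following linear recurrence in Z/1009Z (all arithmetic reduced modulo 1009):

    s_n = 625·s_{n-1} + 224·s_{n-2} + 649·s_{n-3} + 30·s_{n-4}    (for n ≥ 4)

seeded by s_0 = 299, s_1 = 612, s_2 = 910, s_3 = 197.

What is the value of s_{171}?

s_4 = 625·197 + 224·910 + 649·612 + 30·299 = 589
s_5 = 625·589 + 224·197 + 649·910 + 30·612 = 95
s_6 = 625·95 + 224·589 + 649·197 + 30·910 = 377
s_7 = 625·377 + 224·95 + 649·589 + 30·197 = 325
s_8 = 625·325 + 224·377 + 649·95 + 30·589 = 631
s_9 = 625·631 + 224·325 + 649·377 + 30·95 = 326
Continuing the recurrence:
  s_10 = 271;  s_11 = 773;  s_12 = 430;  s_13 = 972;  s_14 = 809;  s_15 = 469
  s_16 = 97;  s_17 = 465;  s_18 = 289;  s_19 = 586;  s_20 = 120;  s_21 = 139
  s_22 = 257;  s_23 = 665;  s_24 = 955;  s_25 = 626;  s_26 = 150;  s_27 = 934
  s_28 = 896;  s_29 = 453;  s_30 = 739;  s_31 = 413;  s_32 = 905;  s_33 = 69
  s_34 = 273;  s_35 = 814;  s_36 = 109;  s_37 = 883;  s_38 = 849;  s_39 = 234
  s_40 = 627;  s_41 = 674;  s_42 = 446;  s_43 = 145;  s_44 = 1005;  s_45 = 630
  s_46 = 884;  s_47 = 173;  s_48 = 519;  s_49 = 220;  s_50 = 52;  s_51 = 21
  s_52 = 494;  s_53 = 652;  s_54 = 593;  s_55 = 439;  s_56 = 642;  s_57 = 948
  s_58 = 748;  s_59 = 789;  s_60 = 642;  s_61 = 140;  s_62 = 987;  s_63 = 861
  s_64 = 584;  s_65 = 908;  s_66 = 240;  s_67 = 479;  s_68 = 388;  s_69 = 44
  s_70 = 631;  s_71 = 437;  s_72 = 615;  s_73 = 137;  s_74 = 239;  s_75 = 25
  s_76 = 958;  s_77 = 767;  s_78 = 972;  s_79 = 299;  s_80 = 828;  s_81 = 271
  s_82 = 910;  s_83 = 311;  s_84 = 597;  s_85 = 221;  s_86 = 528;  s_87 = 366
  s_88 = 834;  s_89 = 40;  s_90 = 41;  s_91 = 602;  s_92 = 526;  s_93 = 24
  s_94 = 72;  s_95 = 156;  s_96 = 697;  s_97 = 400;  s_98 = 996;  s_99 = 711
  s_100 = 538;  s_101 = 631;  s_102 = 233;  s_103 = 602;  s_104 = 487;  s_105 = 943
  s_106 = 377;  s_107 = 14;  s_108 = 398;  s_109 = 169;  s_110 = 256;  s_111 = 510
  s_112 = 278;  s_113 = 109;  s_114 = 891;  s_115 = 83;  s_116 = 597;  s_117 = 570
  s_118 = 490;  s_119 = 529;  s_120 = 845;  s_121 = 983;  s_122 = 317;  s_123 = 835
  s_124 = 1004;  s_125 = 403;  s_126 = 25;  s_127 = 568;  s_128 = 453;  s_129 = 766
  s_130 = 135;  s_131 = 947;  s_132 = 741;  s_133 = 846;  s_134 = 678;  s_135 = 565
  s_136 = 687;  s_137 = 229;  s_138 = 945;  s_139 = 888;  s_140 = 568;  s_141 = 620
  s_142 = 413;  s_143 = 212;  s_144 = 690;  s_145 = 553;  s_146 = 367;  s_147 = 217
  s_148 = 102;  s_149 = 864;  s_150 = 319;  s_151 = 470;  s_152 = 722;  s_153 = 443
  s_154 = 489;  s_155 = 624;  s_156 = 494;  s_157 = 229;  s_158 = 424;  s_159 = 781
  s_160 = 891;  s_161 = 829;  s_162 = 264;  s_163 = 898;  s_164 = 571;  s_165 = 510
  s_166 = 124;  s_167 = 3;  s_168 = 405;  s_169 = 459
s_170 = 625·459 + 224·405 + 649·3 + 30·124 = 851
s_171 = 625·851 + 224·459 + 649·405 + 30·3 = 625

625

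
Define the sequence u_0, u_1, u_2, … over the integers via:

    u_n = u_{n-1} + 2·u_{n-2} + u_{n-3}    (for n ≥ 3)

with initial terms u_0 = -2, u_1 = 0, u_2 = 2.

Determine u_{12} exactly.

u_3 = 1·2 + 2·0 + 1·-2 = 0
u_4 = 1·0 + 2·2 + 1·0 = 4
u_5 = 1·4 + 2·0 + 1·2 = 6
u_6 = 1·6 + 2·4 + 1·0 = 14
u_7 = 1·14 + 2·6 + 1·4 = 30
u_8 = 1·30 + 2·14 + 1·6 = 64
u_9 = 1·64 + 2·30 + 1·14 = 138
u_10 = 1·138 + 2·64 + 1·30 = 296
u_11 = 1·296 + 2·138 + 1·64 = 636
u_12 = 1·636 + 2·296 + 1·138 = 1366

1366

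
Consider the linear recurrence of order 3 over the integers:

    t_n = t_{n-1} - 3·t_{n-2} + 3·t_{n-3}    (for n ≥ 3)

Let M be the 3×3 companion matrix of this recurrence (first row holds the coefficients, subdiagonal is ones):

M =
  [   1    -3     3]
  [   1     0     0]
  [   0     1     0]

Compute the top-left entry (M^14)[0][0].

-1640

(M^14)[0][0] is the top entry after applying M 14 times to the unit state (1, 0, 0). Equivalently it is h_{16} for the auxiliary sequence (h_n) obeying the same recurrence with h_2 = 1 and h_i = 0 for 0 ≤ i < 2:
h_3 = 1·1 + -3·0 + 3·0 = 1
h_4 = 1·1 + -3·1 + 3·0 = -2
h_5 = 1·-2 + -3·1 + 3·1 = -2
h_6 = 1·-2 + -3·-2 + 3·1 = 7
h_7 = 1·7 + -3·-2 + 3·-2 = 7
h_8 = 1·7 + -3·7 + 3·-2 = -20
h_9 = 1·-20 + -3·7 + 3·7 = -20
h_10 = 1·-20 + -3·-20 + 3·7 = 61
h_11 = 1·61 + -3·-20 + 3·-20 = 61
h_12 = 1·61 + -3·61 + 3·-20 = -182
h_13 = 1·-182 + -3·61 + 3·61 = -182
h_14 = 1·-182 + -3·-182 + 3·61 = 547
h_15 = 1·547 + -3·-182 + 3·-182 = 547
h_16 = 1·547 + -3·547 + 3·-182 = -1640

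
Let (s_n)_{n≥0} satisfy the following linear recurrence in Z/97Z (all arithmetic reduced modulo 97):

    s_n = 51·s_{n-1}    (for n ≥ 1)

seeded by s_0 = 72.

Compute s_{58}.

91

s_1 = 51·72 = 83
s_2 = 51·83 = 62
s_3 = 51·62 = 58
s_4 = 51·58 = 48
s_5 = 51·48 = 23
s_6 = 51·23 = 9
s_7 = 51·9 = 71
s_8 = 51·71 = 32
s_9 = 51·32 = 80
s_10 = 51·80 = 6
s_11 = 51·6 = 15
s_12 = 51·15 = 86
s_13 = 51·86 = 21
s_14 = 51·21 = 4
s_15 = 51·4 = 10
s_16 = 51·10 = 25
s_17 = 51·25 = 14
s_18 = 51·14 = 35
s_19 = 51·35 = 39
s_20 = 51·39 = 49
s_21 = 51·49 = 74
s_22 = 51·74 = 88
s_23 = 51·88 = 26
s_24 = 51·26 = 65
s_25 = 51·65 = 17
s_26 = 51·17 = 91
s_27 = 51·91 = 82
s_28 = 51·82 = 11
s_29 = 51·11 = 76
s_30 = 51·76 = 93
s_31 = 51·93 = 87
s_32 = 51·87 = 72
s_33 = 51·72 = 83
s_34 = 51·83 = 62
s_35 = 51·62 = 58
s_36 = 51·58 = 48
s_37 = 51·48 = 23
s_38 = 51·23 = 9
s_39 = 51·9 = 71
s_40 = 51·71 = 32
s_41 = 51·32 = 80
s_42 = 51·80 = 6
s_43 = 51·6 = 15
s_44 = 51·15 = 86
s_45 = 51·86 = 21
s_46 = 51·21 = 4
s_47 = 51·4 = 10
s_48 = 51·10 = 25
s_49 = 51·25 = 14
s_50 = 51·14 = 35
s_51 = 51·35 = 39
s_52 = 51·39 = 49
s_53 = 51·49 = 74
s_54 = 51·74 = 88
s_55 = 51·88 = 26
s_56 = 51·26 = 65
s_57 = 51·65 = 17
s_58 = 51·17 = 91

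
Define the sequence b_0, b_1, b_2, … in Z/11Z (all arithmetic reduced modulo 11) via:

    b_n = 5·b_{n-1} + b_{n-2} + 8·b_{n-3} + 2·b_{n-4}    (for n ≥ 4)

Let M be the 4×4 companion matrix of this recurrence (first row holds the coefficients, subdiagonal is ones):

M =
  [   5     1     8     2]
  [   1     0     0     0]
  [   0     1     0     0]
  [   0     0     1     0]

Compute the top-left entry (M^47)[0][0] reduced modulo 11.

(M^47)[0][0] is the top entry after applying M 47 times to the unit state (1, 0, 0, 0). Equivalently it is h_{50} for the auxiliary sequence (h_n) obeying the same recurrence with h_3 = 1 and h_i = 0 for 0 ≤ i < 3:
h_4 = 5·1 + 1·0 + 8·0 + 2·0 = 5
h_5 = 5·5 + 1·1 + 8·0 + 2·0 = 4
h_6 = 5·4 + 1·5 + 8·1 + 2·0 = 0
h_7 = 5·0 + 1·4 + 8·5 + 2·1 = 2
h_8 = 5·2 + 1·0 + 8·4 + 2·5 = 8
h_9 = 5·8 + 1·2 + 8·0 + 2·4 = 6
h_10 = 5·6 + 1·8 + 8·2 + 2·0 = 10
h_11 = 5·10 + 1·6 + 8·8 + 2·2 = 3
h_12 = 5·3 + 1·10 + 8·6 + 2·8 = 1
h_13 = 5·1 + 1·3 + 8·10 + 2·6 = 1
h_14 = 5·1 + 1·1 + 8·3 + 2·10 = 6
h_15 = 5·6 + 1·1 + 8·1 + 2·3 = 1
h_16 = 5·1 + 1·6 + 8·1 + 2·1 = 10
h_17 = 5·10 + 1·1 + 8·6 + 2·1 = 2
h_18 = 5·2 + 1·10 + 8·1 + 2·6 = 7
h_19 = 5·7 + 1·2 + 8·10 + 2·1 = 9
h_20 = 5·9 + 1·7 + 8·2 + 2·10 = 0
h_21 = 5·0 + 1·9 + 8·7 + 2·2 = 3
h_22 = 5·3 + 1·0 + 8·9 + 2·7 = 2
h_23 = 5·2 + 1·3 + 8·0 + 2·9 = 9
h_24 = 5·9 + 1·2 + 8·3 + 2·0 = 5
h_25 = 5·5 + 1·9 + 8·2 + 2·3 = 1
h_26 = 5·1 + 1·5 + 8·9 + 2·2 = 9
h_27 = 5·9 + 1·1 + 8·5 + 2·9 = 5
h_28 = 5·5 + 1·9 + 8·1 + 2·5 = 8
h_29 = 5·8 + 1·5 + 8·9 + 2·1 = 9
h_30 = 5·9 + 1·8 + 8·5 + 2·9 = 1
h_31 = 5·1 + 1·9 + 8·8 + 2·5 = 0
h_32 = 5·0 + 1·1 + 8·9 + 2·8 = 1
h_33 = 5·1 + 1·0 + 8·1 + 2·9 = 9
h_34 = 5·9 + 1·1 + 8·0 + 2·1 = 4
h_35 = 5·4 + 1·9 + 8·1 + 2·0 = 4
h_36 = 5·4 + 1·4 + 8·9 + 2·1 = 10
h_37 = 5·10 + 1·4 + 8·4 + 2·9 = 5
h_38 = 5·5 + 1·10 + 8·4 + 2·4 = 9
h_39 = 5·9 + 1·5 + 8·10 + 2·4 = 6
h_40 = 5·6 + 1·9 + 8·5 + 2·10 = 0
h_41 = 5·0 + 1·6 + 8·9 + 2·5 = 0
h_42 = 5·0 + 1·0 + 8·6 + 2·9 = 0
h_43 = 5·0 + 1·0 + 8·0 + 2·6 = 1
h_44 = 5·1 + 1·0 + 8·0 + 2·0 = 5
h_45 = 5·5 + 1·1 + 8·0 + 2·0 = 4
h_46 = 5·4 + 1·5 + 8·1 + 2·0 = 0
h_47 = 5·0 + 1·4 + 8·5 + 2·1 = 2
h_48 = 5·2 + 1·0 + 8·4 + 2·5 = 8
h_49 = 5·8 + 1·2 + 8·0 + 2·4 = 6
h_50 = 5·6 + 1·8 + 8·2 + 2·0 = 10

10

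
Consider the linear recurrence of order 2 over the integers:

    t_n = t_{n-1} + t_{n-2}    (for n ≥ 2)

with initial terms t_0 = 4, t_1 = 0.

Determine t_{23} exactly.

t_2 = 1·0 + 1·4 = 4
t_3 = 1·4 + 1·0 = 4
t_4 = 1·4 + 1·4 = 8
t_5 = 1·8 + 1·4 = 12
t_6 = 1·12 + 1·8 = 20
t_7 = 1·20 + 1·12 = 32
t_8 = 1·32 + 1·20 = 52
t_9 = 1·52 + 1·32 = 84
t_10 = 1·84 + 1·52 = 136
t_11 = 1·136 + 1·84 = 220
t_12 = 1·220 + 1·136 = 356
t_13 = 1·356 + 1·220 = 576
t_14 = 1·576 + 1·356 = 932
t_15 = 1·932 + 1·576 = 1508
t_16 = 1·1508 + 1·932 = 2440
t_17 = 1·2440 + 1·1508 = 3948
t_18 = 1·3948 + 1·2440 = 6388
t_19 = 1·6388 + 1·3948 = 10336
t_20 = 1·10336 + 1·6388 = 16724
t_21 = 1·16724 + 1·10336 = 27060
t_22 = 1·27060 + 1·16724 = 43784
t_23 = 1·43784 + 1·27060 = 70844

70844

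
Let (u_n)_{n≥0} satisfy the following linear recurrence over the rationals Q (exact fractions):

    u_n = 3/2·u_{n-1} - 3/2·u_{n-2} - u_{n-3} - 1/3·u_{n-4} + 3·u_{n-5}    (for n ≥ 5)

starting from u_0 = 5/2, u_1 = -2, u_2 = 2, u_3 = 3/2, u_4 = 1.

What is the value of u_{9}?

-71/576

u_5 = 3/2·1 + -3/2·3/2 + -1·2 + -1/3·-2 + 3·5/2 = 65/12
u_6 = 3/2·65/12 + -3/2·1 + -1·3/2 + -1/3·2 + 3·-2 = -37/24
u_7 = 3/2·-37/24 + -3/2·65/12 + -1·1 + -1/3·3/2 + 3·2 = -95/16
u_8 = 3/2·-95/16 + -3/2·-37/24 + -1·65/12 + -1/3·1 + 3·3/2 = -251/32
u_9 = 3/2·-251/32 + -3/2·-95/16 + -1·-37/24 + -1/3·65/12 + 3·1 = -71/576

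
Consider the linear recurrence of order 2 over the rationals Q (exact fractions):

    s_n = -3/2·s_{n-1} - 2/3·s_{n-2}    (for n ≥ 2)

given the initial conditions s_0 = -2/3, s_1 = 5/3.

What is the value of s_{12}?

s_2 = -3/2·5/3 + -2/3·-2/3 = -37/18
s_3 = -3/2·-37/18 + -2/3·5/3 = 71/36
s_4 = -3/2·71/36 + -2/3·-37/18 = -343/216
s_5 = -3/2·-343/216 + -2/3·71/36 = 461/432
s_6 = -3/2·461/432 + -2/3·-343/216 = -1405/2592
s_7 = -3/2·-1405/2592 + -2/3·461/432 = 527/5184
s_8 = -3/2·527/5184 + -2/3·-1405/2592 = 6497/31104
s_9 = -3/2·6497/31104 + -2/3·527/5184 = -23707/62208
s_10 = -3/2·-23707/62208 + -2/3·6497/31104 = 161387/373248
s_11 = -3/2·161387/373248 + -2/3·-23707/62208 = -294505/746496
s_12 = -3/2·-294505/746496 + -2/3·161387/373248 = 1359449/4478976

1359449/4478976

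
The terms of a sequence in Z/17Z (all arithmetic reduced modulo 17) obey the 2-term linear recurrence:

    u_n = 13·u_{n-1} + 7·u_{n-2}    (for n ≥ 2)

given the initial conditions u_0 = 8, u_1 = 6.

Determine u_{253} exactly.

14

u_2 = 13·6 + 7·8 = 15
u_3 = 13·15 + 7·6 = 16
u_4 = 13·16 + 7·15 = 7
u_5 = 13·7 + 7·16 = 16
u_6 = 13·16 + 7·7 = 2
u_7 = 13·2 + 7·16 = 2
Continuing the recurrence:
  u_8 = 6;  u_9 = 7;  u_10 = 14;  u_11 = 10;  u_12 = 7;  u_13 = 8
  u_14 = 0;  u_15 = 5;  u_16 = 14;  u_17 = 13;  u_18 = 12;  u_19 = 9
  u_20 = 14;  u_21 = 7;  u_22 = 2;  u_23 = 7;  u_24 = 3;  u_25 = 3
  u_26 = 9;  u_27 = 2;  u_28 = 4;  u_29 = 15;  u_30 = 2;  u_31 = 12
  u_32 = 0;  u_33 = 16;  u_34 = 4;  u_35 = 11;  u_36 = 1;  u_37 = 5
  u_38 = 4;  u_39 = 2;  u_40 = 3;  u_41 = 2;  u_42 = 13;  u_43 = 13
  u_44 = 5;  u_45 = 3;  u_46 = 6;  u_47 = 14;  u_48 = 3;  u_49 = 1
  u_50 = 0;  u_51 = 7;  u_52 = 6;  u_53 = 8;  u_54 = 10;  u_55 = 16
  u_56 = 6;  u_57 = 3;  u_58 = 13;  u_59 = 3;  u_60 = 11;  u_61 = 11
  u_62 = 16;  u_63 = 13;  u_64 = 9;  u_65 = 4;  u_66 = 13;  u_67 = 10
  u_68 = 0;  u_69 = 2;  u_70 = 9;  u_71 = 12;  u_72 = 15;  u_73 = 7
  u_74 = 9;  u_75 = 13;  u_76 = 11;  u_77 = 13;  u_78 = 8;  u_79 = 8
  u_80 = 7;  u_81 = 11;  u_82 = 5;  u_83 = 6;  u_84 = 11;  u_85 = 15
  u_86 = 0;  u_87 = 3;  u_88 = 5;  u_89 = 1;  u_90 = 14;  u_91 = 2
  u_92 = 5;  u_93 = 11;  u_94 = 8;  u_95 = 11;  u_96 = 12;  u_97 = 12
  u_98 = 2;  u_99 = 8;  u_100 = 16;  u_101 = 9;  u_102 = 8;  u_103 = 14
  u_104 = 0;  u_105 = 13;  u_106 = 16;  u_107 = 10;  u_108 = 4;  u_109 = 3
  u_110 = 16;  u_111 = 8;  u_112 = 12;  u_113 = 8;  u_114 = 1;  u_115 = 1
  u_116 = 3;  u_117 = 12;  u_118 = 7;  u_119 = 5;  u_120 = 12;  u_121 = 4
  u_122 = 0;  u_123 = 11;  u_124 = 7;  u_125 = 15;  u_126 = 6;  u_127 = 13
  u_128 = 7;  u_129 = 12;  u_130 = 1;  u_131 = 12;  u_132 = 10;  u_133 = 10
  u_134 = 13;  u_135 = 1;  u_136 = 2;  u_137 = 16;  u_138 = 1;  u_139 = 6
  u_140 = 0;  u_141 = 8;  u_142 = 2;  u_143 = 14;  u_144 = 9;  u_145 = 11
  u_146 = 2;  u_147 = 1;  u_148 = 10;  u_149 = 1;  u_150 = 15;  u_151 = 15
  u_152 = 11;  u_153 = 10;  u_154 = 3;  u_155 = 7;  u_156 = 10;  u_157 = 9
  u_158 = 0;  u_159 = 12;  u_160 = 3;  u_161 = 4;  u_162 = 5;  u_163 = 8
  u_164 = 3;  u_165 = 10;  u_166 = 15;  u_167 = 10;  u_168 = 14;  u_169 = 14
  u_170 = 8;  u_171 = 15;  u_172 = 13;  u_173 = 2;  u_174 = 15;  u_175 = 5
  u_176 = 0;  u_177 = 1;  u_178 = 13;  u_179 = 6;  u_180 = 16;  u_181 = 12
  u_182 = 13;  u_183 = 15;  u_184 = 14;  u_185 = 15;  u_186 = 4;  u_187 = 4
  u_188 = 12;  u_189 = 14;  u_190 = 11;  u_191 = 3;  u_192 = 14;  u_193 = 16
  u_194 = 0;  u_195 = 10;  u_196 = 11;  u_197 = 9;  u_198 = 7;  u_199 = 1
  u_200 = 11;  u_201 = 14;  u_202 = 4;  u_203 = 14;  u_204 = 6;  u_205 = 6
  u_206 = 1;  u_207 = 4;  u_208 = 8;  u_209 = 13;  u_210 = 4;  u_211 = 7
  u_212 = 0;  u_213 = 15;  u_214 = 8;  u_215 = 5;  u_216 = 2;  u_217 = 10
  u_218 = 8;  u_219 = 4;  u_220 = 6;  u_221 = 4;  u_222 = 9;  u_223 = 9
  u_224 = 10;  u_225 = 6;  u_226 = 12;  u_227 = 11;  u_228 = 6;  u_229 = 2
  u_230 = 0;  u_231 = 14;  u_232 = 12;  u_233 = 16;  u_234 = 3;  u_235 = 15
  u_236 = 12;  u_237 = 6;  u_238 = 9;  u_239 = 6;  u_240 = 5;  u_241 = 5
  u_242 = 15;  u_243 = 9;  u_244 = 1;  u_245 = 8;  u_246 = 9;  u_247 = 3
  u_248 = 0;  u_249 = 4;  u_250 = 1;  u_251 = 7
u_252 = 13·7 + 7·1 = 13
u_253 = 13·13 + 7·7 = 14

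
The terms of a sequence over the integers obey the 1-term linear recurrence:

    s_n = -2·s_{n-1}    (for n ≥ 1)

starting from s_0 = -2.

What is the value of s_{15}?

s_1 = -2·-2 = 4
s_2 = -2·4 = -8
s_3 = -2·-8 = 16
s_4 = -2·16 = -32
s_5 = -2·-32 = 64
s_6 = -2·64 = -128
s_7 = -2·-128 = 256
s_8 = -2·256 = -512
s_9 = -2·-512 = 1024
s_10 = -2·1024 = -2048
s_11 = -2·-2048 = 4096
s_12 = -2·4096 = -8192
s_13 = -2·-8192 = 16384
s_14 = -2·16384 = -32768
s_15 = -2·-32768 = 65536

65536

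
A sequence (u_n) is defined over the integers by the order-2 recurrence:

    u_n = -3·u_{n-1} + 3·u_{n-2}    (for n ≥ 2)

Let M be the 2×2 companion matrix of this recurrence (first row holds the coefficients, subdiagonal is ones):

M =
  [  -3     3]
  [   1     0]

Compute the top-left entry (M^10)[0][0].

507627

(M^10)[0][0] is the top entry after applying M 10 times to the unit state (1, 0). Equivalently it is h_{11} for the auxiliary sequence (h_n) obeying the same recurrence with h_1 = 1 and h_i = 0 for 0 ≤ i < 1:
h_2 = -3·1 + 3·0 = -3
h_3 = -3·-3 + 3·1 = 12
h_4 = -3·12 + 3·-3 = -45
h_5 = -3·-45 + 3·12 = 171
h_6 = -3·171 + 3·-45 = -648
h_7 = -3·-648 + 3·171 = 2457
h_8 = -3·2457 + 3·-648 = -9315
h_9 = -3·-9315 + 3·2457 = 35316
h_10 = -3·35316 + 3·-9315 = -133893
h_11 = -3·-133893 + 3·35316 = 507627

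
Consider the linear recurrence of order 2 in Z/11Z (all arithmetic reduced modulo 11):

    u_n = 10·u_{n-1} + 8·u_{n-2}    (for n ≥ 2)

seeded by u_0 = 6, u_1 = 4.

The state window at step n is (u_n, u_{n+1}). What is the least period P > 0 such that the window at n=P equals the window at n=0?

55

n=0: window = (6, 4)
n=1: window = (4, 0)
n=2: window = (0, 10)
n=3: window = (10, 1)
n=4: window = (1, 2)
n=5: window = (2, 6)
n=6: window = (6, 10)
n=7: window = (10, 5)
n=8: window = (5, 9)
n=9: window = (9, 9)
n=10: window = (9, 8)
n=11: window = (8, 9)
n=12: window = (9, 0)
n=13: window = (0, 6)
n=14: window = (6, 5)
n=15: window = (5, 10)
n=16: window = (10, 8)
n=17: window = (8, 6)
n=18: window = (6, 3)
n=19: window = (3, 1)
n=20: window = (1, 1)
n=21: window = (1, 7)
n=22: window = (7, 1)
n=23: window = (1, 0)
n=24: window = (0, 8)
n=25: window = (8, 3)
n=26: window = (3, 6)
n=27: window = (6, 7)
n=28: window = (7, 8)
n=29: window = (8, 4)
n=30: window = (4, 5)
n=31: window = (5, 5)
n=32: window = (5, 2)
n=33: window = (2, 5)
n=34: window = (5, 0)
n=35: window = (0, 7)
n=36: window = (7, 4)
n=37: window = (4, 8)
n=38: window = (8, 2)
n=39: window = (2, 7)
n=40: window = (7, 9)
…
n=53: window = (4, 4)
n=54: window = (4, 6)
n=55: window = (6, 4)
window at n=55 equals window at n=0 → period = 55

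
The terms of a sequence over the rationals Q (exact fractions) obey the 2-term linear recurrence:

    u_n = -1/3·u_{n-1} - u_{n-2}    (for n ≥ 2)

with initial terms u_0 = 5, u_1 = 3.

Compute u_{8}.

1198/243

u_2 = -1/3·3 + -1·5 = -6
u_3 = -1/3·-6 + -1·3 = -1
u_4 = -1/3·-1 + -1·-6 = 19/3
u_5 = -1/3·19/3 + -1·-1 = -10/9
u_6 = -1/3·-10/9 + -1·19/3 = -161/27
u_7 = -1/3·-161/27 + -1·-10/9 = 251/81
u_8 = -1/3·251/81 + -1·-161/27 = 1198/243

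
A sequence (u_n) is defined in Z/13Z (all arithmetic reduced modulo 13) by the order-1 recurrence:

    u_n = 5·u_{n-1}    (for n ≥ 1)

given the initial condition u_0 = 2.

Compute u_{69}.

u_1 = 5·2 = 10
u_2 = 5·10 = 11
u_3 = 5·11 = 3
u_4 = 5·3 = 2
(u_4) = (2) = (u_0), so the sequence has period 4.
69 ≡ 1 (mod 4), hence u_69 = u_1 = 10.

10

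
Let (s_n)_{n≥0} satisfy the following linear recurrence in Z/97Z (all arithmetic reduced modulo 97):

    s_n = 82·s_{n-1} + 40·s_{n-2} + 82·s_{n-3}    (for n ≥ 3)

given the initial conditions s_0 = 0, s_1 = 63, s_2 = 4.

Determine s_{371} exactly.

s_3 = 82·4 + 40·63 + 82·0 = 35
s_4 = 82·35 + 40·4 + 82·63 = 48
s_5 = 82·48 + 40·35 + 82·4 = 38
s_6 = 82·38 + 40·48 + 82·35 = 49
s_7 = 82·49 + 40·38 + 82·48 = 65
s_8 = 82·65 + 40·49 + 82·38 = 27
Continuing the recurrence:
  s_9 = 5;  s_10 = 30;  s_11 = 24;  s_12 = 86;  s_13 = 93;  s_14 = 36
  s_15 = 47;  s_16 = 19;  s_17 = 85;  s_18 = 41;  s_19 = 75;  s_20 = 16
  s_21 = 11;  s_22 = 29;  s_23 = 56;  s_24 = 58;  s_25 = 62;  s_26 = 65
  s_27 = 53;  s_28 = 2;  s_29 = 48;  s_30 = 20;  s_31 = 38;  s_32 = 92
  s_33 = 34;  s_34 = 78;  s_35 = 71;  s_36 = 90;  s_37 = 29;  s_38 = 63
  s_39 = 29;  s_40 = 1;  s_41 = 6;  s_42 = 0;  s_43 = 31;  s_44 = 27
  s_45 = 59;  s_46 = 21;  s_47 = 88;  s_48 = 90;  s_49 = 12;  s_50 = 63
  s_51 = 28;  s_52 = 77;  s_53 = 87;  s_54 = 94;  s_55 = 42;  s_56 = 79
  s_57 = 55;  s_58 = 56;  s_59 = 78;  s_60 = 51;  s_61 = 60;  s_62 = 67
  s_63 = 48;  s_64 = 90;  s_65 = 50;  s_66 = 93;  s_67 = 31;  s_68 = 80
  s_69 = 3;  s_70 = 71;  s_71 = 86;  s_72 = 50;  s_73 = 73;  s_74 = 3
  s_75 = 88;  s_76 = 33;  s_77 = 70;  s_78 = 17;  s_79 = 13;  s_80 = 17
  s_81 = 10;  s_82 = 44;  s_83 = 67;  s_84 = 23;  s_85 = 26;  s_86 = 10
  s_87 = 60;  s_88 = 80;  s_89 = 80;  s_90 = 33;  s_91 = 50;  s_92 = 49
  s_93 = 91;  s_94 = 39;  s_95 = 89;  s_96 = 24;  s_97 = 93;  s_98 = 73
  s_99 = 34;  s_100 = 45;  s_101 = 75;  s_102 = 68;  s_103 = 44;  s_104 = 62
  s_105 = 4;  s_106 = 14;  s_107 = 87;  s_108 = 68;  s_109 = 19;  s_110 = 63
  s_111 = 56;  s_112 = 37;  s_113 = 61;  s_114 = 16;  s_115 = 93;  s_116 = 76
  s_117 = 12;  s_118 = 10;  s_119 = 63;  s_120 = 51;  s_121 = 53;  s_122 = 9
  s_123 = 56;  s_124 = 83;  s_125 = 84;  s_126 = 56;  s_127 = 14;  s_128 = 91
  s_129 = 4;  s_130 = 72;  s_131 = 43;  s_132 = 41;  s_133 = 25;  s_134 = 38
  s_135 = 9;  s_136 = 40;  s_137 = 63;  s_138 = 35;  s_139 = 37;  s_140 = 94
  s_141 = 30;  s_142 = 39;  s_143 = 78;  s_144 = 37;  s_145 = 40;  s_146 = 1
  s_147 = 60;  s_148 = 92;  s_149 = 35;  s_150 = 24;  s_151 = 48;  s_152 = 6
  s_153 = 15;  s_154 = 71;  s_155 = 27;  s_156 = 76;  s_157 = 39;  s_158 = 13
  s_159 = 31;  s_160 = 52;  s_161 = 71;  s_162 = 65;  s_163 = 18;  s_164 = 4
  s_165 = 73;  s_166 = 56;  s_167 = 80;  s_168 = 42;  s_169 = 81;  s_170 = 41
  s_171 = 55;  s_172 = 85;  s_173 = 19;  s_174 = 59;  s_175 = 55;  s_176 = 86
  s_177 = 25;  s_178 = 9;  s_179 = 60;  s_180 = 55;  s_181 = 82;  s_182 = 70
  s_183 = 47;  s_184 = 89;  s_185 = 77;  s_186 = 51;  s_187 = 10;  s_188 = 56
  s_189 = 56;  s_190 = 86;  s_191 = 13;  s_192 = 77;  s_193 = 15;  s_194 = 41
  s_195 = 91;  s_196 = 50;  s_197 = 44;  s_198 = 72;  s_199 = 27;  s_200 = 69
  s_201 = 32;  s_202 = 32;  s_203 = 56;  s_204 = 57;  s_205 = 32;  s_206 = 87
  s_207 = 90;  s_208 = 1;  s_209 = 49;  s_210 = 89;  s_211 = 28;  s_212 = 77
  s_213 = 85;  s_214 = 27;  s_215 = 94;  s_216 = 44;  s_217 = 76;  s_218 = 83
  s_219 = 68;  s_220 = 93;  s_221 = 80;  s_222 = 45;  s_223 = 63;  s_224 = 43
  s_225 = 36;  s_226 = 41;  s_227 = 83;  s_228 = 49;  s_229 = 30;  s_230 = 71
  s_231 = 79;  s_232 = 41;  s_233 = 25;  s_234 = 80;  s_235 = 58;  s_236 = 15
  s_237 = 22;  s_238 = 79;  s_239 = 52;  s_240 = 13;  s_241 = 21;  s_242 = 7
  s_243 = 55;  s_244 = 13;  s_245 = 57;  s_246 = 4;  s_247 = 85;  s_248 = 67
  s_249 = 7;  s_250 = 39;  s_251 = 48;  s_252 = 56;  s_253 = 10;  s_254 = 12
  s_255 = 59;  s_256 = 27;  s_257 = 29;  s_258 = 51;  s_259 = 87;  s_260 = 9
  s_261 = 58;  s_262 = 28;  s_263 = 19;  s_264 = 62;  s_265 = 89;  s_266 = 84
  s_267 = 12;  s_268 = 2;  s_269 = 63;  s_270 = 22;  s_271 = 26;  s_272 = 30
  s_273 = 66;  s_274 = 14;  s_275 = 40;  s_276 = 37;  s_277 = 59;  s_278 = 92
  s_279 = 37;  s_280 = 9;  s_281 = 62;  s_282 = 39;  s_283 = 14;  s_284 = 32
  s_285 = 77;  s_286 = 12;  s_287 = 92;  s_288 = 79;  s_289 = 84;  s_290 = 35
  s_291 = 1;  s_292 = 28;  s_293 = 65;  s_294 = 33;  s_295 = 36;  s_296 = 96
  s_297 = 87;  s_298 = 55;  s_299 = 51;  s_300 = 33;  s_301 = 41;  s_302 = 37
  s_303 = 8;  s_304 = 66;  s_305 = 36;  s_306 = 40;  s_307 = 44;  s_308 = 12
  s_309 = 10;  s_310 = 58;  s_311 = 29;  s_312 = 86;  s_313 = 67;  s_314 = 60
  s_315 = 5;  s_316 = 59;  s_317 = 64;  s_318 = 64;  s_319 = 36;  s_320 = 90
  s_321 = 3;  s_322 = 8;  s_323 = 8;  s_324 = 58;  s_325 = 9;  s_326 = 28
  s_327 = 40;  s_328 = 94;  s_329 = 61;  s_330 = 14;  s_331 = 44;  s_332 = 52
  s_333 = 91;  s_334 = 55;  s_335 = 95;  s_336 = 89;  s_337 = 88;  s_338 = 39
  s_339 = 48;  s_340 = 5;  s_341 = 96;  s_342 = 77;  s_343 = 88;  s_344 = 29
  s_345 = 87;  s_346 = 87;  s_347 = 91;  s_348 = 34;  s_349 = 79;  s_350 = 71
  s_351 = 33;  s_352 = 93;  s_353 = 24;  s_354 = 52;  s_355 = 46;  s_356 = 60
  s_357 = 63;  s_358 = 86;  s_359 = 39;  s_360 = 67;  s_361 = 41;  s_362 = 25
  s_363 = 66;  s_364 = 74;  s_365 = 88;  s_366 = 68;  s_367 = 32;  s_368 = 47
  s_369 = 40
s_370 = 82·40 + 40·47 + 82·32 = 24
s_371 = 82·24 + 40·40 + 82·47 = 50

50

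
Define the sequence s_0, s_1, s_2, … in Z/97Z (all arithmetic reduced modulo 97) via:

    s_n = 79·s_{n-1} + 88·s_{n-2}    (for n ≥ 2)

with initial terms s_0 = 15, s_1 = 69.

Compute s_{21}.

76

s_2 = 79·69 + 88·15 = 78
s_3 = 79·78 + 88·69 = 12
s_4 = 79·12 + 88·78 = 52
s_5 = 79·52 + 88·12 = 23
s_6 = 79·23 + 88·52 = 88
s_7 = 79·88 + 88·23 = 52
s_8 = 79·52 + 88·88 = 18
s_9 = 79·18 + 88·52 = 81
s_10 = 79·81 + 88·18 = 29
s_11 = 79·29 + 88·81 = 10
s_12 = 79·10 + 88·29 = 44
s_13 = 79·44 + 88·10 = 88
s_14 = 79·88 + 88·44 = 57
s_15 = 79·57 + 88·88 = 25
s_16 = 79·25 + 88·57 = 7
s_17 = 79·7 + 88·25 = 37
s_18 = 79·37 + 88·7 = 47
s_19 = 79·47 + 88·37 = 82
s_20 = 79·82 + 88·47 = 41
s_21 = 79·41 + 88·82 = 76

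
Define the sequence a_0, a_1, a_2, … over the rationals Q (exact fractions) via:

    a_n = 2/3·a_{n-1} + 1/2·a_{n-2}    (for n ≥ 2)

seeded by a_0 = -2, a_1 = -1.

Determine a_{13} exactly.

a_2 = 2/3·-1 + 1/2·-2 = -5/3
a_3 = 2/3·-5/3 + 1/2·-1 = -29/18
a_4 = 2/3·-29/18 + 1/2·-5/3 = -103/54
a_5 = 2/3·-103/54 + 1/2·-29/18 = -673/324
a_6 = 2/3·-673/324 + 1/2·-103/54 = -2273/972
a_7 = 2/3·-2273/972 + 1/2·-673/324 = -15149/5832
a_8 = 2/3·-15149/5832 + 1/2·-2273/972 = -50755/17496
a_9 = 2/3·-50755/17496 + 1/2·-15149/5832 = -339361/104976
a_10 = 2/3·-339361/104976 + 1/2·-50755/17496 = -1135517/314928
a_11 = 2/3·-1135517/314928 + 1/2·-339361/104976 = -7596317/1889568
a_12 = 2/3·-7596317/1889568 + 1/2·-1135517/314928 = -25412287/5668704
a_13 = 2/3·-25412287/5668704 + 1/2·-7596317/1889568 = -170016001/34012224

-170016001/34012224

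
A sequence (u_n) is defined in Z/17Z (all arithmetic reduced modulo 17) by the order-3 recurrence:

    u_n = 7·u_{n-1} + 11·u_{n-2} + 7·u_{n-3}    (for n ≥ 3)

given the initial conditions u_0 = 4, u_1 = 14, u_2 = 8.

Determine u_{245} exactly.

u_3 = 7·8 + 11·14 + 7·4 = 0
u_4 = 7·0 + 11·8 + 7·14 = 16
u_5 = 7·16 + 11·0 + 7·8 = 15
u_6 = 7·15 + 11·16 + 7·0 = 9
u_7 = 7·9 + 11·15 + 7·16 = 0
u_8 = 7·0 + 11·9 + 7·15 = 0
Continuing the recurrence:
  u_9 = 12;  u_10 = 16;  u_11 = 6;  u_12 = 13;  u_13 = 14;  u_14 = 11
  u_15 = 16;  u_16 = 8;  u_17 = 3;  u_18 = 0;  u_19 = 4;  u_20 = 15
  u_21 = 13;  u_22 = 12;  u_23 = 9;  u_24 = 14;  u_25 = 9;  u_26 = 8
  u_27 = 15;  u_28 = 1;  u_29 = 7;  u_30 = 12;  u_31 = 15;  u_32 = 14
  u_33 = 7;  u_34 = 2;  u_35 = 2;  u_36 = 0;  u_37 = 2;  u_38 = 11
  u_39 = 14;  u_40 = 12;  u_41 = 9;  u_42 = 4;  u_43 = 7;  u_44 = 3
  u_45 = 7;  u_46 = 12;  u_47 = 12;  u_48 = 10;  u_49 = 14;  u_50 = 3
  u_51 = 7;  u_52 = 10;  u_53 = 15;  u_54 = 9;  u_55 = 9;  u_56 = 12
  u_57 = 8;  u_58 = 13;  u_59 = 8;  u_60 = 0;  u_61 = 9;  u_62 = 0
  u_63 = 14;  u_64 = 8;  u_65 = 6;  u_66 = 7;  u_67 = 1;  u_68 = 7
  u_69 = 7;  u_70 = 14;  u_71 = 3;  u_72 = 3;  u_73 = 16;  u_74 = 13
  u_75 = 16;  u_76 = 10;  u_77 = 14;  u_78 = 14;  u_79 = 16;  u_80 = 7
  u_81 = 0;  u_82 = 2;  u_83 = 12;  u_84 = 4;  u_85 = 4;  u_86 = 3
  u_87 = 8;  u_88 = 15;  u_89 = 10;  u_90 = 2;  u_91 = 8;  u_92 = 12
  u_93 = 16;  u_94 = 11;  u_95 = 14;  u_96 = 8;  u_97 = 15;  u_98 = 2
  u_99 = 14;  u_100 = 4;  u_101 = 9;  u_102 = 1;  u_103 = 15;  u_104 = 9
  u_105 = 14;  u_106 = 13;  u_107 = 2;  u_108 = 0;  u_109 = 11;  u_110 = 6
  u_111 = 10;  u_112 = 9;  u_113 = 11;  u_114 = 8;  u_115 = 2;  u_116 = 9
  u_117 = 5;  u_118 = 12;  u_119 = 15;  u_120 = 0;  u_121 = 11;  u_122 = 12
  u_123 = 1;  u_124 = 12;  u_125 = 9;  u_126 = 15;  u_127 = 16;  u_128 = 0
  u_129 = 9;  u_130 = 5;  u_131 = 15;  u_132 = 2;  u_133 = 10;  u_134 = 10
  u_135 = 7;  u_136 = 8;  u_137 = 16;  u_138 = 11;  u_139 = 3;  u_140 = 16
  u_141 = 1;  u_142 = 0;  u_143 = 4;  u_144 = 1;  u_145 = 0;  u_146 = 5
  u_147 = 8;  u_148 = 9;  u_149 = 16;  u_150 = 12;  u_151 = 0;  u_152 = 6
  u_153 = 7;  u_154 = 13;  u_155 = 6;  u_156 = 13;  u_157 = 10;  u_158 = 0
  u_159 = 14;  u_160 = 15;  u_161 = 4;  u_162 = 2;  u_163 = 10;  u_164 = 1
  u_165 = 12;  u_166 = 12;  u_167 = 2;  u_168 = 9;  u_169 = 16;  u_170 = 4
  u_171 = 12;  u_172 = 2;  u_173 = 4;  u_174 = 15;  u_175 = 10;  u_176 = 8
  u_177 = 16;  u_178 = 15;  u_179 = 14;  u_180 = 1;  u_181 = 11;  u_182 = 16
  u_183 = 2;  u_184 = 12;  u_185 = 14;  u_186 = 6;  u_187 = 8;  u_188 = 16
  u_189 = 4;  u_190 = 5;  u_191 = 4;  u_192 = 9;  u_193 = 6;  u_194 = 16
  u_195 = 3;  u_196 = 1;  u_197 = 16;  u_198 = 8;  u_199 = 1;  u_200 = 3
  u_201 = 3;  u_202 = 10;  u_203 = 5;  u_204 = 13;  u_205 = 12;  u_206 = 7
  u_207 = 0;  u_208 = 8;  u_209 = 3;  u_210 = 7;  u_211 = 2;  u_212 = 10
  u_213 = 5;  u_214 = 6;  u_215 = 14;  u_216 = 12;  u_217 = 8;  u_218 = 14
  u_219 = 15;  u_220 = 9;  u_221 = 3;  u_222 = 4;  u_223 = 5;  u_224 = 15
  u_225 = 1;  u_226 = 3;  u_227 = 1;  u_228 = 13;  u_229 = 4;  u_230 = 8
  u_231 = 4;  u_232 = 8;  u_233 = 3;  u_234 = 1;  u_235 = 11;  u_236 = 7
  u_237 = 7;  u_238 = 16;  u_239 = 0;  u_240 = 4;  u_241 = 4;  u_242 = 4
  u_243 = 15
u_244 = 7·15 + 11·4 + 7·4 = 7
u_245 = 7·7 + 11·15 + 7·4 = 4

4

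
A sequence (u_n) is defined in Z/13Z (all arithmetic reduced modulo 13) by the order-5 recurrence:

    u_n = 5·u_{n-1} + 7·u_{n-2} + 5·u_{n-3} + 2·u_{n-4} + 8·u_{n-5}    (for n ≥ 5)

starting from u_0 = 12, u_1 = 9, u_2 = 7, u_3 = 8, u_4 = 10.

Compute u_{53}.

9

u_5 = 5·10 + 7·8 + 5·7 + 2·9 + 8·12 = 8
u_6 = 5·8 + 7·10 + 5·8 + 2·7 + 8·9 = 2
u_7 = 5·2 + 7·8 + 5·10 + 2·8 + 8·7 = 6
u_8 = 5·6 + 7·2 + 5·8 + 2·10 + 8·8 = 12
u_9 = 5·12 + 7·6 + 5·2 + 2·8 + 8·10 = 0
u_10 = 5·0 + 7·12 + 5·6 + 2·2 + 8·8 = 0
u_11 = 5·0 + 7·0 + 5·12 + 2·6 + 8·2 = 10
u_12 = 5·10 + 7·0 + 5·0 + 2·12 + 8·6 = 5
u_13 = 5·5 + 7·10 + 5·0 + 2·0 + 8·12 = 9
u_14 = 5·9 + 7·5 + 5·10 + 2·0 + 8·0 = 0
u_15 = 5·0 + 7·9 + 5·5 + 2·10 + 8·0 = 4
u_16 = 5·4 + 7·0 + 5·9 + 2·5 + 8·10 = 12
u_17 = 5·12 + 7·4 + 5·0 + 2·9 + 8·5 = 3
u_18 = 5·3 + 7·12 + 5·4 + 2·0 + 8·9 = 9
u_19 = 5·9 + 7·3 + 5·12 + 2·4 + 8·0 = 4
u_20 = 5·4 + 7·9 + 5·3 + 2·12 + 8·4 = 11
u_21 = 5·11 + 7·4 + 5·9 + 2·3 + 8·12 = 9
u_22 = 5·9 + 7·11 + 5·4 + 2·9 + 8·3 = 2
u_23 = 5·2 + 7·9 + 5·11 + 2·4 + 8·9 = 0
u_24 = 5·0 + 7·2 + 5·9 + 2·11 + 8·4 = 9
u_25 = 5·9 + 7·0 + 5·2 + 2·9 + 8·11 = 5
u_26 = 5·5 + 7·9 + 5·0 + 2·2 + 8·9 = 8
u_27 = 5·8 + 7·5 + 5·9 + 2·0 + 8·2 = 6
u_28 = 5·6 + 7·8 + 5·5 + 2·9 + 8·0 = 12
u_29 = 5·12 + 7·6 + 5·8 + 2·5 + 8·9 = 3
u_30 = 5·3 + 7·12 + 5·6 + 2·8 + 8·5 = 3
u_31 = 5·3 + 7·3 + 5·12 + 2·6 + 8·8 = 3
u_32 = 5·3 + 7·3 + 5·3 + 2·12 + 8·6 = 6
u_33 = 5·6 + 7·3 + 5·3 + 2·3 + 8·12 = 12
u_34 = 5·12 + 7·6 + 5·3 + 2·3 + 8·3 = 4
u_35 = 5·4 + 7·12 + 5·6 + 2·3 + 8·3 = 8
u_36 = 5·8 + 7·4 + 5·12 + 2·6 + 8·3 = 8
u_37 = 5·8 + 7·8 + 5·4 + 2·12 + 8·6 = 6
u_38 = 5·6 + 7·8 + 5·8 + 2·4 + 8·12 = 9
u_39 = 5·9 + 7·6 + 5·8 + 2·8 + 8·4 = 6
u_40 = 5·6 + 7·9 + 5·6 + 2·8 + 8·8 = 8
u_41 = 5·8 + 7·6 + 5·9 + 2·6 + 8·8 = 8
u_42 = 5·8 + 7·8 + 5·6 + 2·9 + 8·6 = 10
u_43 = 5·10 + 7·8 + 5·8 + 2·6 + 8·9 = 9
u_44 = 5·9 + 7·10 + 5·8 + 2·8 + 8·6 = 11
u_45 = 5·11 + 7·9 + 5·10 + 2·8 + 8·8 = 1
u_46 = 5·1 + 7·11 + 5·9 + 2·10 + 8·8 = 3
u_47 = 5·3 + 7·1 + 5·11 + 2·9 + 8·10 = 6
u_48 = 5·6 + 7·3 + 5·1 + 2·11 + 8·9 = 7
u_49 = 5·7 + 7·6 + 5·3 + 2·1 + 8·11 = 0
u_50 = 5·0 + 7·7 + 5·6 + 2·3 + 8·1 = 2
u_51 = 5·2 + 7·0 + 5·7 + 2·6 + 8·3 = 3
u_52 = 5·3 + 7·2 + 5·0 + 2·7 + 8·6 = 0
u_53 = 5·0 + 7·3 + 5·2 + 2·0 + 8·7 = 9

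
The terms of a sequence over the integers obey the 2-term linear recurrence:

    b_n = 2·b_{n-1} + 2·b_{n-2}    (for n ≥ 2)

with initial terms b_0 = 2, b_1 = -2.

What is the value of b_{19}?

-30393344

b_2 = 2·-2 + 2·2 = 0
b_3 = 2·0 + 2·-2 = -4
b_4 = 2·-4 + 2·0 = -8
b_5 = 2·-8 + 2·-4 = -24
b_6 = 2·-24 + 2·-8 = -64
b_7 = 2·-64 + 2·-24 = -176
b_8 = 2·-176 + 2·-64 = -480
b_9 = 2·-480 + 2·-176 = -1312
b_10 = 2·-1312 + 2·-480 = -3584
b_11 = 2·-3584 + 2·-1312 = -9792
b_12 = 2·-9792 + 2·-3584 = -26752
b_13 = 2·-26752 + 2·-9792 = -73088
b_14 = 2·-73088 + 2·-26752 = -199680
b_15 = 2·-199680 + 2·-73088 = -545536
b_16 = 2·-545536 + 2·-199680 = -1490432
b_17 = 2·-1490432 + 2·-545536 = -4071936
b_18 = 2·-4071936 + 2·-1490432 = -11124736
b_19 = 2·-11124736 + 2·-4071936 = -30393344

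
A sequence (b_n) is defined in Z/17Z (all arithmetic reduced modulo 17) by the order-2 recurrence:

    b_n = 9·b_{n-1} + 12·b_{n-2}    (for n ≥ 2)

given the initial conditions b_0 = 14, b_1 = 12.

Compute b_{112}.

b_2 = 9·12 + 12·14 = 4
b_3 = 9·4 + 12·12 = 10
b_4 = 9·10 + 12·4 = 2
b_5 = 9·2 + 12·10 = 2
b_6 = 9·2 + 12·2 = 8
b_7 = 9·8 + 12·2 = 11
b_8 = 9·11 + 12·8 = 8
b_9 = 9·8 + 12·11 = 0
b_10 = 9·0 + 12·8 = 11
b_11 = 9·11 + 12·0 = 14
b_12 = 9·14 + 12·11 = 3
b_13 = 9·3 + 12·14 = 8
b_14 = 9·8 + 12·3 = 6
b_15 = 9·6 + 12·8 = 14
b_16 = 9·14 + 12·6 = 11
b_17 = 9·11 + 12·14 = 12
b_18 = 9·12 + 12·11 = 2
b_19 = 9·2 + 12·12 = 9
b_20 = 9·9 + 12·2 = 3
b_21 = 9·3 + 12·9 = 16
b_22 = 9·16 + 12·3 = 10
b_23 = 9·10 + 12·16 = 10
b_24 = 9·10 + 12·10 = 6
b_25 = 9·6 + 12·10 = 4
b_26 = 9·4 + 12·6 = 6
b_27 = 9·6 + 12·4 = 0
b_28 = 9·0 + 12·6 = 4
b_29 = 9·4 + 12·0 = 2
b_30 = 9·2 + 12·4 = 15
b_31 = 9·15 + 12·2 = 6
b_32 = 9·6 + 12·15 = 13
b_33 = 9·13 + 12·6 = 2
b_34 = 9·2 + 12·13 = 4
b_35 = 9·4 + 12·2 = 9
b_36 = 9·9 + 12·4 = 10
b_37 = 9·10 + 12·9 = 11
b_38 = 9·11 + 12·10 = 15
b_39 = 9·15 + 12·11 = 12
b_40 = 9·12 + 12·15 = 16
b_41 = 9·16 + 12·12 = 16
b_42 = 9·16 + 12·16 = 13
b_43 = 9·13 + 12·16 = 3
b_44 = 9·3 + 12·13 = 13
b_45 = 9·13 + 12·3 = 0
b_46 = 9·0 + 12·13 = 3
b_47 = 9·3 + 12·0 = 10
b_48 = 9·10 + 12·3 = 7
b_49 = 9·7 + 12·10 = 13
b_50 = 9·13 + 12·7 = 14
b_51 = 9·14 + 12·13 = 10
b_52 = 9·10 + 12·14 = 3
b_53 = 9·3 + 12·10 = 11
b_54 = 9·11 + 12·3 = 16
b_55 = 9·16 + 12·11 = 4
b_56 = 9·4 + 12·16 = 7
b_57 = 9·7 + 12·4 = 9
b_58 = 9·9 + 12·7 = 12
b_59 = 9·12 + 12·9 = 12
b_60 = 9·12 + 12·12 = 14
b_61 = 9·14 + 12·12 = 15
b_62 = 9·15 + 12·14 = 14
b_63 = 9·14 + 12·15 = 0
b_64 = 9·0 + 12·14 = 15
b_65 = 9·15 + 12·0 = 16
b_66 = 9·16 + 12·15 = 1
b_67 = 9·1 + 12·16 = 14
b_68 = 9·14 + 12·1 = 2
b_69 = 9·2 + 12·14 = 16
b_70 = 9·16 + 12·2 = 15
b_71 = 9·15 + 12·16 = 4
b_72 = 9·4 + 12·15 = 12
b_73 = 9·12 + 12·4 = 3
b_74 = 9·3 + 12·12 = 1
b_75 = 9·1 + 12·3 = 11
b_76 = 9·11 + 12·1 = 9
b_77 = 9·9 + 12·11 = 9
b_78 = 9·9 + 12·9 = 2
b_79 = 9·2 + 12·9 = 7
b_80 = 9·7 + 12·2 = 2
b_81 = 9·2 + 12·7 = 0
b_82 = 9·0 + 12·2 = 7
b_83 = 9·7 + 12·0 = 12
b_84 = 9·12 + 12·7 = 5
b_85 = 9·5 + 12·12 = 2
b_86 = 9·2 + 12·5 = 10
b_87 = 9·10 + 12·2 = 12
b_88 = 9·12 + 12·10 = 7
b_89 = 9·7 + 12·12 = 3
b_90 = 9·3 + 12·7 = 9
b_91 = 9·9 + 12·3 = 15
b_92 = 9·15 + 12·9 = 5
b_93 = 9·5 + 12·15 = 4
b_94 = 9·4 + 12·5 = 11
b_95 = 9·11 + 12·4 = 11
b_96 = 9·11 + 12·11 = 10
b_97 = 9·10 + 12·11 = 1
b_98 = 9·1 + 12·10 = 10
b_99 = 9·10 + 12·1 = 0
b_100 = 9·0 + 12·10 = 1
b_101 = 9·1 + 12·0 = 9
b_102 = 9·9 + 12·1 = 8
b_103 = 9·8 + 12·9 = 10
b_104 = 9·10 + 12·8 = 16
b_105 = 9·16 + 12·10 = 9
b_106 = 9·9 + 12·16 = 1
b_107 = 9·1 + 12·9 = 15
b_108 = 9·15 + 12·1 = 11
b_109 = 9·11 + 12·15 = 7
b_110 = 9·7 + 12·11 = 8
b_111 = 9·8 + 12·7 = 3
b_112 = 9·3 + 12·8 = 4

4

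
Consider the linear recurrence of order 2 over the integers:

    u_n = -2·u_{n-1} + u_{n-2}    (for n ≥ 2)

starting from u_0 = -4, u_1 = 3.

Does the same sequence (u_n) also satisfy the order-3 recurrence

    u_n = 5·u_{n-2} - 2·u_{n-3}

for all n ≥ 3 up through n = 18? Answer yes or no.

Terms u_0..u_18: -4, 3, -10, 23, -56, 135, -326, 787, -1900, 4587, -11074, 26735, -64544, 155823, -376190, 908203, -2192596, 5293395, -12779386
n=3: candidate gives 23, actual u_3 = 23 ✓
n=4: candidate gives -56, actual u_4 = -56 ✓
n=5: candidate gives 135, actual u_5 = 135 ✓
n=6: candidate gives -326, actual u_6 = -326 ✓
n=7: candidate gives 787, actual u_7 = 787 ✓
n=8: candidate gives -1900, actual u_8 = -1900 ✓
n=9: candidate gives 4587, actual u_9 = 4587 ✓
n=10: candidate gives -11074, actual u_10 = -11074 ✓
n=11: candidate gives 26735, actual u_11 = 26735 ✓
n=12: candidate gives -64544, actual u_12 = -64544 ✓
n=13: candidate gives 155823, actual u_13 = 155823 ✓
n=14: candidate gives -376190, actual u_14 = -376190 ✓
n=15: candidate gives 908203, actual u_15 = 908203 ✓
n=16: candidate gives -2192596, actual u_16 = -2192596 ✓
n=17: candidate gives 5293395, actual u_17 = 5293395 ✓
n=18: candidate gives -12779386, actual u_18 = -12779386 ✓

yes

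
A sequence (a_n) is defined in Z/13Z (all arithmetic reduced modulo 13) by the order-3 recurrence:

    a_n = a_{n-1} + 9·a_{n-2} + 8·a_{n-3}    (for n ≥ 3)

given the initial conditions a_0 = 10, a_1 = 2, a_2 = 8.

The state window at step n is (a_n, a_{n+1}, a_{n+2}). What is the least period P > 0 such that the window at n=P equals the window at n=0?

n=0: window = (10, 2, 8)
n=1: window = (2, 8, 2)
n=2: window = (8, 2, 12)
n=3: window = (2, 12, 3)
n=4: window = (12, 3, 10)
n=5: window = (3, 10, 3)
n=6: window = (10, 3, 0)
n=7: window = (3, 0, 3)
n=8: window = (0, 3, 1)
n=9: window = (3, 1, 2)
n=10: window = (1, 2, 9)
n=11: window = (2, 9, 9)
n=12: window = (9, 9, 2)
n=13: window = (9, 2, 12)
n=14: window = (2, 12, 11)
n=15: window = (12, 11, 5)
n=16: window = (11, 5, 5)
n=17: window = (5, 5, 8)
n=18: window = (5, 8, 2)
n=19: window = (8, 2, 10)
n=20: window = (2, 10, 1)
n=21: window = (10, 1, 3)
n=22: window = (1, 3, 1)
n=23: window = (3, 1, 10)
n=24: window = (1, 10, 4)
n=25: window = (10, 4, 11)
n=26: window = (4, 11, 10)
n=27: window = (11, 10, 11)
n=28: window = (10, 11, 7)
n=29: window = (11, 7, 4)
n=30: window = (7, 4, 12)
n=31: window = (4, 12, 0)
n=32: window = (12, 0, 10)
n=33: window = (0, 10, 2)
n=34: window = (10, 2, 1)
n=35: window = (2, 1, 8)
n=36: window = (1, 8, 7)
n=37: window = (8, 7, 9)
n=38: window = (7, 9, 6)
n=39: window = (9, 6, 0)
n=40: window = (6, 0, 9)
…
n=166: window = (10, 9, 10)
n=167: window = (9, 10, 2)
n=168: window = (10, 2, 8)
window at n=168 equals window at n=0 → period = 168

168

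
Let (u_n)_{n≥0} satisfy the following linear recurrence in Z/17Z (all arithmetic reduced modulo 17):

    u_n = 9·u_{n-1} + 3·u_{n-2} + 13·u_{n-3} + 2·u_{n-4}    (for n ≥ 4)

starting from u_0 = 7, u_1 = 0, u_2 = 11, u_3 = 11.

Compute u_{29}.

u_4 = 9·11 + 3·11 + 13·0 + 2·7 = 10
u_5 = 9·10 + 3·11 + 13·11 + 2·0 = 11
u_6 = 9·11 + 3·10 + 13·11 + 2·11 = 5
u_7 = 9·5 + 3·11 + 13·10 + 2·11 = 9
u_8 = 9·9 + 3·5 + 13·11 + 2·10 = 4
u_9 = 9·4 + 3·9 + 13·5 + 2·11 = 14
u_10 = 9·14 + 3·4 + 13·9 + 2·5 = 10
u_11 = 9·10 + 3·14 + 13·4 + 2·9 = 15
u_12 = 9·15 + 3·10 + 13·14 + 2·4 = 15
u_13 = 9·15 + 3·15 + 13·10 + 2·14 = 15
u_14 = 9·15 + 3·15 + 13·15 + 2·10 = 4
u_15 = 9·4 + 3·15 + 13·15 + 2·15 = 0
u_16 = 9·0 + 3·4 + 13·15 + 2·15 = 16
u_17 = 9·16 + 3·0 + 13·4 + 2·15 = 5
u_18 = 9·5 + 3·16 + 13·0 + 2·4 = 16
u_19 = 9·16 + 3·5 + 13·16 + 2·0 = 10
u_20 = 9·10 + 3·16 + 13·5 + 2·16 = 14
u_21 = 9·14 + 3·10 + 13·16 + 2·5 = 0
u_22 = 9·0 + 3·14 + 13·10 + 2·16 = 0
u_23 = 9·0 + 3·0 + 13·14 + 2·10 = 15
u_24 = 9·15 + 3·0 + 13·0 + 2·14 = 10
u_25 = 9·10 + 3·15 + 13·0 + 2·0 = 16
u_26 = 9·16 + 3·10 + 13·15 + 2·0 = 12
u_27 = 9·12 + 3·16 + 13·10 + 2·15 = 10
u_28 = 9·10 + 3·12 + 13·16 + 2·10 = 14
u_29 = 9·14 + 3·10 + 13·12 + 2·16 = 4

4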